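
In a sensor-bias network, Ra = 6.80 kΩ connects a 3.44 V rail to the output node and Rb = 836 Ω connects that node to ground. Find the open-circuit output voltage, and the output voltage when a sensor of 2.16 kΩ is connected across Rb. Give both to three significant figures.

Unloaded: 0.377 V; loaded: 0.280 V

Open-circuit: V = 3.44 × 836/(6800 + 836) = 0.377 V.
With the load, Rb becomes Rb‖R_L = 602.7 Ω, so V = 3.44 × 602.7/7403 = 0.280 V.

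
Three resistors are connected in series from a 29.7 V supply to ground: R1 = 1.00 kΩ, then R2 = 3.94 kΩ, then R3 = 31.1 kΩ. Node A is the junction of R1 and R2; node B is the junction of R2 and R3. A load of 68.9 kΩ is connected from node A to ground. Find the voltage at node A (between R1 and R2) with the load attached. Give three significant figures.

V ≈ 28.5 V

Below node A the series string R2+R3 = 35.04 kΩ sits in parallel with the 68.9 kΩ load: 23.23 kΩ.
V_A = 29.7 × 23.23/(1.00 + 23.23) = 28.5 V.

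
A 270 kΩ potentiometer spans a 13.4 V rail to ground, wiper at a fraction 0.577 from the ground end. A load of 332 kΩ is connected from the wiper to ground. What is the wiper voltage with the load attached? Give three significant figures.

V ≈ 6.45 V

The wiper splits the pot into (1−α)R = 114.2 kΩ above and αR = 155.8 kΩ below.
Lower section ‖ load = 106.0 kΩ.
V_wiper = 13.4 × 106.0/(114.2 + 106.0) = 6.45 V.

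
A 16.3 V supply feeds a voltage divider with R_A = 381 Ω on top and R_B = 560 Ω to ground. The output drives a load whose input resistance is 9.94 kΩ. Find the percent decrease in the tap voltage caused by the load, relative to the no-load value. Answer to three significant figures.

2.23 %

The divider's output (Thévenin) resistance is R_A‖R_B = 226.7 Ω.
Fractional drop under load = R_th/(R_th + R_L) = 226.7 / (226.7 + 9940) = 0.02230.
So the output falls by 2.23 %.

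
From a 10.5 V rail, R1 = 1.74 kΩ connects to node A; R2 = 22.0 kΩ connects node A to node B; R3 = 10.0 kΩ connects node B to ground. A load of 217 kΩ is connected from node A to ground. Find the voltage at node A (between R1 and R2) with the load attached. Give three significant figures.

Below node A the series string R2+R3 = 32.00 kΩ sits in parallel with the 217 kΩ load: 27.89 kΩ.
V_A = 10.5 × 27.89/(1.74 + 27.89) = 9.88 V.

V ≈ 9.88 V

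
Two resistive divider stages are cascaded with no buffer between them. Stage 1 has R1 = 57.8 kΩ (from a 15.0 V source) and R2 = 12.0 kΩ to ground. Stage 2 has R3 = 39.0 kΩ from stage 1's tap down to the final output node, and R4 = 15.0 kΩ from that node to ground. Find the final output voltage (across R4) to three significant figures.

Stage 2 presents R3+R4 = 54.00 kΩ as a load on stage 1's tap.
Stage 1's lower leg becomes R2‖(R3+R4) = 9.818 kΩ, so V_mid = 15.0 × 9.818/67.62 = 2.178 V.
Stage 2 is itself unloaded: V_out = V_mid × R4/(R3+R4) = 2.178 × 15.0/54.00 = 0.605 V.

V_out ≈ 0.605 V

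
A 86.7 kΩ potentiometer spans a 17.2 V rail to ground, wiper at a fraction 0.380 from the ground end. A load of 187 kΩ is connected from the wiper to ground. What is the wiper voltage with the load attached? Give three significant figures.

The wiper splits the pot into (1−α)R = 53.75 kΩ above and αR = 32.95 kΩ below.
Lower section ‖ load = 28.01 kΩ.
V_wiper = 17.2 × 28.01/(53.75 + 28.01) = 5.89 V.

V ≈ 5.89 V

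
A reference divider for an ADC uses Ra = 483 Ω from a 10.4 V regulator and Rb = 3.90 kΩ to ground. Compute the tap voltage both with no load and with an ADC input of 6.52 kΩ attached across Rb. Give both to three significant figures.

Open-circuit: V = 10.4 × 3900/(483 + 3900) = 9.25 V.
With the load, Rb becomes Rb‖R_L = 2440 Ω, so V = 10.4 × 2440/2923 = 8.68 V.

Unloaded: 9.25 V; loaded: 8.68 V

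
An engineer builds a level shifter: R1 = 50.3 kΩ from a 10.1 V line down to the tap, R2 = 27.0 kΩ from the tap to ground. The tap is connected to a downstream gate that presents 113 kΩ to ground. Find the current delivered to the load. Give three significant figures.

R2‖R_L = 21.79 kΩ; V_out = 10.1 × 21.79/72.09 = 3.053 V.
I_L = V_out / R_L = 3.053 / 113 kΩ = 0.0270 mA.

I_L ≈ 0.0270 mA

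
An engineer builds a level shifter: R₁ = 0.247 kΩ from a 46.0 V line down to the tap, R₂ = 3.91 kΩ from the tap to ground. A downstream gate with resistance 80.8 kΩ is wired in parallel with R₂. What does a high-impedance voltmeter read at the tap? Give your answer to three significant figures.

The load sits in parallel with R₂: R₂‖R_L = (3910 × 80800) / (3910 + 80800) = 3730 Ω.
V_out = 46.0 × 3730 / (247 + 3730) = 46.0 × 3730/3977 = 43.1 V.

V_out ≈ 43.1 V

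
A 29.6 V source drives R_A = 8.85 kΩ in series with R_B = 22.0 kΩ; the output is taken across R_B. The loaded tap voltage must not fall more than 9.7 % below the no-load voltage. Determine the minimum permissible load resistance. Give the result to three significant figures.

R_L(min) ≈ 58.8 kΩ

Output resistance R_th = R_A‖R_B = (8.85 × 22.0)/30.85 = 6.311 kΩ.
The fractional drop is R_th/(R_th + R_L); requiring this ≤ 0.0970 gives R_L ≥ R_th(1/0.0970 − 1) = 6.311 × 9.309 = 58.8 kΩ.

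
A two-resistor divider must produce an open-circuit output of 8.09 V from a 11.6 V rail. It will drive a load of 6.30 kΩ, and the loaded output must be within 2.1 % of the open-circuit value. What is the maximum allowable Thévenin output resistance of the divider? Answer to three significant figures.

Loading drop = R_th/(R_th + R_L) ≤ 0.0210, so R_th ≤ R_L · ε/(1−ε) = 6.30 kΩ × 0.0210/0.9790 = 135 Ω.

R_th ≤ 135 Ω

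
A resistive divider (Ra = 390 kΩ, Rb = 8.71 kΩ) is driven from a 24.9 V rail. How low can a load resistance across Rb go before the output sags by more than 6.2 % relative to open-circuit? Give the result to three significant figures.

R_L(min) ≈ 129 kΩ

Output resistance R_th = Ra‖Rb = (390 × 8.71)/398.7 = 8.520 kΩ.
The fractional drop is R_th/(R_th + R_L); requiring this ≤ 0.0620 gives R_L ≥ R_th(1/0.0620 − 1) = 8.520 × 15.13 = 129 kΩ.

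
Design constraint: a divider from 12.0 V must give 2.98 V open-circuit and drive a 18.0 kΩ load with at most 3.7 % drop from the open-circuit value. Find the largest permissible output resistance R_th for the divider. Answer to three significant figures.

R_th ≤ 692 Ω

Loading drop = R_th/(R_th + R_L) ≤ 0.0370, so R_th ≤ R_L · ε/(1−ε) = 18.0 kΩ × 0.0370/0.9630 = 692 Ω.
(Any R1, R2 with R2/(R1+R2) = 0.248 and R1‖R2 ≤ 692 Ω will meet the spec.)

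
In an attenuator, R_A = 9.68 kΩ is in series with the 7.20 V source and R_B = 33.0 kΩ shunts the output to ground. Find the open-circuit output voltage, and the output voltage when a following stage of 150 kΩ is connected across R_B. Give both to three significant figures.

Open-circuit: V = 7.20 × 33.0/(9.68 + 33.0) = 5.57 V.
With the load, R_B becomes R_B‖R_L = 27.05 kΩ, so V = 7.20 × 27.05/36.73 = 5.30 V.

Unloaded: 5.57 V; loaded: 5.30 V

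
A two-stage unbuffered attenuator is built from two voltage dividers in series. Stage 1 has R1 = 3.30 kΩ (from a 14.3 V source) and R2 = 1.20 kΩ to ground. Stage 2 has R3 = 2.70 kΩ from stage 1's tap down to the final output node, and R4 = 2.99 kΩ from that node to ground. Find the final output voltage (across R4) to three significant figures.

Stage 2 presents R3+R4 = 5.690 kΩ as a load on stage 1's tap.
Stage 1's lower leg becomes R2‖(R3+R4) = 0.9910 kΩ, so V_mid = 14.3 × 0.9910/4.291 = 3.303 V.
Stage 2 is itself unloaded: V_out = V_mid × R4/(R3+R4) = 3.303 × 2.99/5.690 = 1.74 V.

V_out ≈ 1.74 V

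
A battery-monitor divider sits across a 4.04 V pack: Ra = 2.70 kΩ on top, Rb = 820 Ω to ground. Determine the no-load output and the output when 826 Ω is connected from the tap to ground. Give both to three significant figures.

Unloaded: 0.941 V; loaded: 0.534 V

Open-circuit: V = 4.04 × 820/(2700 + 820) = 0.941 V.
With the load, Rb becomes Rb‖R_L = 411.5 Ω, so V = 4.04 × 411.5/3111 = 0.534 V.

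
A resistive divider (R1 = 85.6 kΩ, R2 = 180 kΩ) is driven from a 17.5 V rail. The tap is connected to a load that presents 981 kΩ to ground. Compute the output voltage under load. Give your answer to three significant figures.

The load sits in parallel with R2: R2‖R_L = (180 × 981) / (180 + 981) = 152.1 kΩ.
V_out = 17.5 × 152.1 / (85.6 + 152.1) = 17.5 × 152.1/237.7 = 11.2 V.
(Unloaded it would have been 11.9 V.)

V_out ≈ 11.2 V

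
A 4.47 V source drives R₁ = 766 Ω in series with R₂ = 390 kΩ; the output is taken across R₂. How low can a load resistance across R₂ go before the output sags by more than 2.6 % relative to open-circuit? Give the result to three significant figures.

R_L(min) ≈ 28.6 kΩ

Output resistance R_th = R₁‖R₂ = (766 × 390000)/390800 = 764.5 Ω.
The fractional drop is R_th/(R_th + R_L); requiring this ≤ 0.0260 gives R_L ≥ R_th(1/0.0260 − 1) = 764.5 × 37.46 = 28.6 kΩ.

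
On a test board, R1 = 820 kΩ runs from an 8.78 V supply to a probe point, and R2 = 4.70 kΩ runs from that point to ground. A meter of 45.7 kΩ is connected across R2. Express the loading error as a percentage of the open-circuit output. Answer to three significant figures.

The divider's output (Thévenin) resistance is R1‖R2 = 4.673 kΩ.
Fractional drop under load = R_th/(R_th + R_L) = 4.673 / (4.673 + 45.7) = 0.09277.
So the output falls by 9.28 %.

9.28 %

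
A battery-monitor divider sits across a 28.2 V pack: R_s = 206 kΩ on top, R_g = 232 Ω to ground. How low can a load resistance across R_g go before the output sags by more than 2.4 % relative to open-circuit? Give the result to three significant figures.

R_L(min) ≈ 9.42 kΩ

Output resistance R_th = R_s‖R_g = (206000 × 232)/206200 = 231.7 Ω.
The fractional drop is R_th/(R_th + R_L); requiring this ≤ 0.0240 gives R_L ≥ R_th(1/0.0240 − 1) = 231.7 × 40.67 = 9.42 kΩ.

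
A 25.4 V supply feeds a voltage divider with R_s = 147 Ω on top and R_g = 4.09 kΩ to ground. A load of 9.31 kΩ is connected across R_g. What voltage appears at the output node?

The load sits in parallel with R_g: R_g‖R_L = (4090 × 9310) / (4090 + 9310) = 2842 Ω.
V_out = 25.4 × 2842 / (147 + 2842) = 25.4 × 2842/2989 = 24.2 V.
(Unloaded it would have been 24.5 V.)

V_out ≈ 24.2 V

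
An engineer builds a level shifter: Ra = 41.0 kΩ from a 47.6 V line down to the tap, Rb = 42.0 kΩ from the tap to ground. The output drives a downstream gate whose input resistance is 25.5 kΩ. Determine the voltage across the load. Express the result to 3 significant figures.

V_out ≈ 13.3 V

The load sits in parallel with Rb: Rb‖R_L = (42.0 × 25.5) / (42.0 + 25.5) = 15.87 kΩ.
V_out = 47.6 × 15.87 / (41.0 + 15.87) = 47.6 × 15.87/56.87 = 13.3 V.
(Unloaded it would have been 24.1 V.)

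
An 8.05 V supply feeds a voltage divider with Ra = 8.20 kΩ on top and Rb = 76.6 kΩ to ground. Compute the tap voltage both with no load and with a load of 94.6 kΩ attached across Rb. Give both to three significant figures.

Open-circuit: V = 8.05 × 76.6/(8.20 + 76.6) = 7.27 V.
With the load, Rb becomes Rb‖R_L = 42.33 kΩ, so V = 8.05 × 42.33/50.53 = 6.74 V.

Unloaded: 7.27 V; loaded: 6.74 V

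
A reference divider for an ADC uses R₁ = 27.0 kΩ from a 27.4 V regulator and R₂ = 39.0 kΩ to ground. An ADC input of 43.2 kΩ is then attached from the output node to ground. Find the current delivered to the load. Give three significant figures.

I_L ≈ 0.274 mA

R₂‖R_L = 20.50 kΩ; V_out = 27.4 × 20.50/47.50 = 11.82 V.
I_L = V_out / R_L = 11.82 / 43.2 kΩ = 0.274 mA.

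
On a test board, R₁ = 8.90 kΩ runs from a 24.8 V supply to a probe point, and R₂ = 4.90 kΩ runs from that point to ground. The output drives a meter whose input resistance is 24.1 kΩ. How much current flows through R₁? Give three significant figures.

I ≈ 1.91 mA

R₂‖R_L = 4.072 kΩ, so the source sees R₁ + R₂‖R_L = 12.97 kΩ.
I = 24.8 V / 12.97 kΩ = 1.91 mA.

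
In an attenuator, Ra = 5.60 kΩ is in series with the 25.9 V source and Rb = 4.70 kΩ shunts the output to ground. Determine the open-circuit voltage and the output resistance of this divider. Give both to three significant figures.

V_th is the open-circuit tap voltage: 25.9 × 4.70/(5.60 + 4.70) = 11.8 V.
With the supply zeroed, Ra and Rb appear in parallel from the tap: R_th = Ra‖Rb = (5.60 × 4.70)/10.30 = 2.56 kΩ.

V_th = 11.8 V, R_th = 2.56 kΩ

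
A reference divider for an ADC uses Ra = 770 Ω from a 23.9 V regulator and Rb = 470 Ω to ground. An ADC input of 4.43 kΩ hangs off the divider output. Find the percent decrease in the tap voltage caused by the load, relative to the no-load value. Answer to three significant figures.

The divider's output (Thévenin) resistance is Ra‖Rb = 291.9 Ω.
Fractional drop under load = R_th/(R_th + R_L) = 291.9 / (291.9 + 4430) = 0.06181.
So the output falls by 6.18 %.

6.18 %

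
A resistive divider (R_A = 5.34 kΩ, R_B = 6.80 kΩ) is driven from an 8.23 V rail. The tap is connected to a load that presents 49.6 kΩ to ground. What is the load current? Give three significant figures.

I_L ≈ 0.0877 mA

R_B‖R_L = 5.980 kΩ; V_out = 8.23 × 5.980/11.32 = 4.348 V.
I_L = V_out / R_L = 4.348 / 49.6 kΩ = 0.0877 mA.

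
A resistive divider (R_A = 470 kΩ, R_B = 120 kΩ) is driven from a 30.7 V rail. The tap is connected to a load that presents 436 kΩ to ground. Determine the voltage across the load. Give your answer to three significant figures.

The load sits in parallel with R_B: R_B‖R_L = (120 × 436) / (120 + 436) = 94.10 kΩ.
V_out = 30.7 × 94.10 / (470 + 94.10) = 30.7 × 94.10/564.1 = 5.12 V.
(Unloaded it would have been 6.24 V.)

V_out ≈ 5.12 V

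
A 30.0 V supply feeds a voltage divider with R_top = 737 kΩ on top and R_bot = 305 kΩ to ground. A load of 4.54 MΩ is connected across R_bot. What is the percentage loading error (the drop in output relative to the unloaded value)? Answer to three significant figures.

The divider's output (Thévenin) resistance is R_top‖R_bot = 215.7 kΩ.
Fractional drop under load = R_th/(R_th + R_L) = 215.7 / (215.7 + 4540) = 0.04536.
So the output falls by 4.54 %.

4.54 %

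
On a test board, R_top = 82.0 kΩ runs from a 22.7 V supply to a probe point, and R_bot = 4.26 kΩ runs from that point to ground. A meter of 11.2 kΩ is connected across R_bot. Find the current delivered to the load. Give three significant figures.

R_bot‖R_L = 3.086 kΩ; V_out = 22.7 × 3.086/85.09 = 0.8234 V.
I_L = V_out / R_L = 0.8234 / 11.2 kΩ = 0.0735 mA.

I_L ≈ 0.0735 mA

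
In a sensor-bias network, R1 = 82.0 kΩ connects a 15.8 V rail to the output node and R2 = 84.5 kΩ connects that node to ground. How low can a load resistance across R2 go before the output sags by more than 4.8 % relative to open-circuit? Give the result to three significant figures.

Output resistance R_th = R1‖R2 = (82.0 × 84.5)/166.5 = 41.62 kΩ.
The fractional drop is R_th/(R_th + R_L); requiring this ≤ 0.0480 gives R_L ≥ R_th(1/0.0480 − 1) = 41.62 × 19.83 = 825 kΩ.

R_L(min) ≈ 825 kΩ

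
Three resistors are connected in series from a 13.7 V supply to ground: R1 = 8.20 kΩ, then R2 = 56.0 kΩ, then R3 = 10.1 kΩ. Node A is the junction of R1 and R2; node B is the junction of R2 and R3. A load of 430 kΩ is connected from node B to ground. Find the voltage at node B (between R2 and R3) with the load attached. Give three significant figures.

At node B, R3 is in parallel with the load: R3‖R_L = 9.868 kΩ.
Below node A the resistance is R2 + (R3‖R_L) = 65.87 kΩ, so V_A = 13.7 × 65.87/74.07 = 12.18 V.
Then V_B = V_A × (R3‖R_L)/(R2 + R3‖R_L) = 12.18 × 9.868/65.87 = 1.83 V.

V ≈ 1.83 V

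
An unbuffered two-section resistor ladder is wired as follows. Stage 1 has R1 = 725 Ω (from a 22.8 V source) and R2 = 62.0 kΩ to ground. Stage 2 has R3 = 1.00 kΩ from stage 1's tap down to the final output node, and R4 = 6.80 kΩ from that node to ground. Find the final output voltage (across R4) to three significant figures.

V_out ≈ 18.0 V

Stage 2 presents R3+R4 = 7800 Ω as a load on stage 1's tap.
Stage 1's lower leg becomes R2‖(R3+R4) = 6928 Ω, so V_mid = 22.8 × 6928/7653 = 20.64 V.
Stage 2 is itself unloaded: V_out = V_mid × R4/(R3+R4) = 20.64 × 6800/7800 = 18.0 V.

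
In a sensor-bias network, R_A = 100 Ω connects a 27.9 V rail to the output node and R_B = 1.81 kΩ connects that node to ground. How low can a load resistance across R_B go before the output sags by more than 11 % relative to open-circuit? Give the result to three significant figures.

Output resistance R_th = R_A‖R_B = (100 × 1810)/1910 = 94.76 Ω.
The fractional drop is R_th/(R_th + R_L); requiring this ≤ 0.110 gives R_L ≥ R_th(1/0.110 − 1) = 94.76 × 8.091 = 767 Ω.

R_L(min) ≈ 767 Ω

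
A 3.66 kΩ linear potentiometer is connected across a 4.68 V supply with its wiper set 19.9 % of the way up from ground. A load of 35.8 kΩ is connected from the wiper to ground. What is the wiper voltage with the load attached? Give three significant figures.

V ≈ 0.916 V

The wiper splits the pot into (1−α)R = 2932 Ω above and αR = 728.3 Ω below.
Lower section ‖ load = 713.8 Ω.
V_wiper = 4.68 × 713.8/(2932 + 713.8) = 0.916 V.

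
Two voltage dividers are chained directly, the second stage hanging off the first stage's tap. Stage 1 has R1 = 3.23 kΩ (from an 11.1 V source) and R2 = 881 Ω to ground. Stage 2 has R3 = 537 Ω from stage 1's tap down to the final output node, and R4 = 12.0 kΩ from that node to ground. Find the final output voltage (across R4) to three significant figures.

Stage 2 presents R3+R4 = 12540 Ω as a load on stage 1's tap.
Stage 1's lower leg becomes R2‖(R3+R4) = 823.2 Ω, so V_mid = 11.1 × 823.2/4053 = 2.254 V.
Stage 2 is itself unloaded: V_out = V_mid × R4/(R3+R4) = 2.254 × 12000/12540 = 2.16 V.

V_out ≈ 2.16 V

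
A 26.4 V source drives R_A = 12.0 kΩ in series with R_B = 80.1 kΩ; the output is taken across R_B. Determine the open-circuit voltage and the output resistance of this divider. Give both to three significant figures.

V_th is the open-circuit tap voltage: 26.4 × 80.1/(12.0 + 80.1) = 23.0 V.
With the supply zeroed, R_A and R_B appear in parallel from the tap: R_th = R_A‖R_B = (12.0 × 80.1)/92.10 = 10.4 kΩ.

V_th = 23.0 V, R_th = 10.4 kΩ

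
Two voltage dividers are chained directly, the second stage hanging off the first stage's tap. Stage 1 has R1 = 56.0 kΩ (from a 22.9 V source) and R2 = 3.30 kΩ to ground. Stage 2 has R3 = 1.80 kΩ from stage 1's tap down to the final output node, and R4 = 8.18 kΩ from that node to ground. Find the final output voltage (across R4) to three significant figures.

Stage 2 presents R3+R4 = 9.980 kΩ as a load on stage 1's tap.
Stage 1's lower leg becomes R2‖(R3+R4) = 2.480 kΩ, so V_mid = 22.9 × 2.480/58.48 = 0.9711 V.
Stage 2 is itself unloaded: V_out = V_mid × R4/(R3+R4) = 0.9711 × 8.18/9.980 = 0.796 V.

V_out ≈ 0.796 V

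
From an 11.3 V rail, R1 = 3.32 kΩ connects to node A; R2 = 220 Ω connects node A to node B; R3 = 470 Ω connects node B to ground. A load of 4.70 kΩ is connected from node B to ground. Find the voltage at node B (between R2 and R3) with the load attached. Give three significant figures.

V ≈ 1.22 V

At node B, R3 is in parallel with the load: R3‖R_L = 427.3 Ω.
Below node A the resistance is R2 + (R3‖R_L) = 647.3 Ω, so V_A = 11.3 × 647.3/3967 = 1.844 V.
Then V_B = V_A × (R3‖R_L)/(R2 + R3‖R_L) = 1.844 × 427.3/647.3 = 1.22 V.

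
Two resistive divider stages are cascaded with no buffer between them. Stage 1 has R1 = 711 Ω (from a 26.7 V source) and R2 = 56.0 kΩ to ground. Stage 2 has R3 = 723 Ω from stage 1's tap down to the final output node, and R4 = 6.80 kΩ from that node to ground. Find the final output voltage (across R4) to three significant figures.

Stage 2 presents R3+R4 = 7523 Ω as a load on stage 1's tap.
Stage 1's lower leg becomes R2‖(R3+R4) = 6632 Ω, so V_mid = 26.7 × 6632/7343 = 24.11 V.
Stage 2 is itself unloaded: V_out = V_mid × R4/(R3+R4) = 24.11 × 6800/7523 = 21.8 V.

V_out ≈ 21.8 V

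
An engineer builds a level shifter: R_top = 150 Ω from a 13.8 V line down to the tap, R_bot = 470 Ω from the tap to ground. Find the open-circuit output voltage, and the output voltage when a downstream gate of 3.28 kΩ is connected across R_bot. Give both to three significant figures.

Unloaded: 10.5 V; loaded: 10.1 V

Open-circuit: V = 13.8 × 470/(150 + 470) = 10.5 V.
With the load, R_bot becomes R_bot‖R_L = 411.1 Ω, so V = 13.8 × 411.1/561.1 = 10.1 V.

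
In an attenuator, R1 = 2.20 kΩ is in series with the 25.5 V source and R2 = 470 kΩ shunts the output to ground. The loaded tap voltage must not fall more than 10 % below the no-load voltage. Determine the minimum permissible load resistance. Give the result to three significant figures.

Output resistance R_th = R1‖R2 = (2.20 × 470)/472.2 = 2.190 kΩ.
The fractional drop is R_th/(R_th + R_L); requiring this ≤ 0.100 gives R_L ≥ R_th(1/0.100 − 1) = 2.190 × 9.000 = 19.7 kΩ.

R_L(min) ≈ 19.7 kΩ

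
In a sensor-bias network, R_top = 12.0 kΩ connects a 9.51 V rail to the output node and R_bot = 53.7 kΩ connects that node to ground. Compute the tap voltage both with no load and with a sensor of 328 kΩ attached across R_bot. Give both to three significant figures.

Unloaded: 7.77 V; loaded: 7.55 V

Open-circuit: V = 9.51 × 53.7/(12.0 + 53.7) = 7.77 V.
With the load, R_bot becomes R_bot‖R_L = 46.15 kΩ, so V = 9.51 × 46.15/58.15 = 7.55 V.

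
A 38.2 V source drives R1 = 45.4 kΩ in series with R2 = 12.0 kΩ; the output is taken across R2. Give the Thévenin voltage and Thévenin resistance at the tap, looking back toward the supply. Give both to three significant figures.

V_th = 7.99 V, R_th = 9.49 kΩ

V_th is the open-circuit tap voltage: 38.2 × 12.0/(45.4 + 12.0) = 7.99 V.
With the supply zeroed, R1 and R2 appear in parallel from the tap: R_th = R1‖R2 = (45.4 × 12.0)/57.40 = 9.49 kΩ.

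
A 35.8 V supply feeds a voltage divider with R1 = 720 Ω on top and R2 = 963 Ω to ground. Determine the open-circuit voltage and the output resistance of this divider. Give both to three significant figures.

V_th = 20.5 V, R_th = 412 Ω

V_th is the open-circuit tap voltage: 35.8 × 963/(720 + 963) = 20.5 V.
With the supply zeroed, R1 and R2 appear in parallel from the tap: R_th = R1‖R2 = (720 × 963)/1683 = 412 Ω.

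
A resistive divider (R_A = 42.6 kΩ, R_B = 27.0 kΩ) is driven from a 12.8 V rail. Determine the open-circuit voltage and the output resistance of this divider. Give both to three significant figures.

V_th = 4.97 V, R_th = 16.5 kΩ

V_th is the open-circuit tap voltage: 12.8 × 27.0/(42.6 + 27.0) = 4.97 V.
With the supply zeroed, R_A and R_B appear in parallel from the tap: R_th = R_A‖R_B = (42.6 × 27.0)/69.60 = 16.5 kΩ.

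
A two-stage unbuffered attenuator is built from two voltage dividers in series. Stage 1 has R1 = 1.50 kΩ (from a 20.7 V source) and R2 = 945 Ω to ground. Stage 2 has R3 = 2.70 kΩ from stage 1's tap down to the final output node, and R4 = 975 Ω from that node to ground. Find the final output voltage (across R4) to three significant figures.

Stage 2 presents R3+R4 = 3675 Ω as a load on stage 1's tap.
Stage 1's lower leg becomes R2‖(R3+R4) = 751.7 Ω, so V_mid = 20.7 × 751.7/2252 = 6.910 V.
Stage 2 is itself unloaded: V_out = V_mid × R4/(R3+R4) = 6.910 × 975/3675 = 1.83 V.

V_out ≈ 1.83 V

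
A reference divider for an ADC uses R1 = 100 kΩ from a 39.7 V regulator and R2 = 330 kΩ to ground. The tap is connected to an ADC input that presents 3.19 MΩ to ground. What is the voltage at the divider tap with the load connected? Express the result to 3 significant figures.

The load sits in parallel with R2: R2‖R_L = (330 × 3190) / (330 + 3190) = 299.1 kΩ.
V_out = 39.7 × 299.1 / (100 + 299.1) = 39.7 × 299.1/399.1 = 29.8 V.

V_out ≈ 29.8 V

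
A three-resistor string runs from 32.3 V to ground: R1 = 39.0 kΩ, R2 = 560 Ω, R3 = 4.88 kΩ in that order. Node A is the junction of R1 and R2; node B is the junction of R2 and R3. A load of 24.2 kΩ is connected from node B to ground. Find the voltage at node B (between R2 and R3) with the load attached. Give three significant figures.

V ≈ 3.01 V

At node B, R3 is in parallel with the load: R3‖R_L = 4061 Ω.
Below node A the resistance is R2 + (R3‖R_L) = 4621 Ω, so V_A = 32.3 × 4621/43620 = 3.422 V.
Then V_B = V_A × (R3‖R_L)/(R2 + R3‖R_L) = 3.422 × 4061/4621 = 3.01 V.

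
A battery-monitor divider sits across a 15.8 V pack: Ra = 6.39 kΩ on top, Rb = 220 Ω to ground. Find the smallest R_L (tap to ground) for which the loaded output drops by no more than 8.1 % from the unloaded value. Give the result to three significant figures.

Output resistance R_th = Ra‖Rb = (6390 × 220)/6610 = 212.7 Ω.
The fractional drop is R_th/(R_th + R_L); requiring this ≤ 0.0810 gives R_L ≥ R_th(1/0.0810 − 1) = 212.7 × 11.35 = 2.41 kΩ.

R_L(min) ≈ 2.41 kΩ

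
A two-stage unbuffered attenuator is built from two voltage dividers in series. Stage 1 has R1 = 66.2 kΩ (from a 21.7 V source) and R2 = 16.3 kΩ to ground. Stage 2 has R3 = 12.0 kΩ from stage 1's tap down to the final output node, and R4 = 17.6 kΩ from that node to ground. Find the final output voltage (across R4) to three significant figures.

Stage 2 presents R3+R4 = 29.60 kΩ as a load on stage 1's tap.
Stage 1's lower leg becomes R2‖(R3+R4) = 10.51 kΩ, so V_mid = 21.7 × 10.51/76.71 = 2.973 V.
Stage 2 is itself unloaded: V_out = V_mid × R4/(R3+R4) = 2.973 × 17.6/29.60 = 1.77 V.

V_out ≈ 1.77 V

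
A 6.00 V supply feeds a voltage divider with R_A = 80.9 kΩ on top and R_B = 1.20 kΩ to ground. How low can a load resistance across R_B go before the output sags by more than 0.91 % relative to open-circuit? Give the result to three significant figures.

R_L(min) ≈ 129 kΩ

Output resistance R_th = R_A‖R_B = (80.9 × 1.20)/82.10 = 1.182 kΩ.
The fractional drop is R_th/(R_th + R_L); requiring this ≤ 0.00910 gives R_L ≥ R_th(1/0.00910 − 1) = 1.182 × 108.9 = 129 kΩ.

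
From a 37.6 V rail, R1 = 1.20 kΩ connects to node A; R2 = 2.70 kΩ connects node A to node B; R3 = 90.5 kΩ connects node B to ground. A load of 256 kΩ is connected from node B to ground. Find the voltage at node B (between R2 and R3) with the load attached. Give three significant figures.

At node B, R3 is in parallel with the load: R3‖R_L = 66.86 kΩ.
Below node A the resistance is R2 + (R3‖R_L) = 69.56 kΩ, so V_A = 37.6 × 69.56/70.76 = 36.96 V.
Then V_B = V_A × (R3‖R_L)/(R2 + R3‖R_L) = 36.96 × 66.86/69.56 = 35.5 V.

V ≈ 35.5 V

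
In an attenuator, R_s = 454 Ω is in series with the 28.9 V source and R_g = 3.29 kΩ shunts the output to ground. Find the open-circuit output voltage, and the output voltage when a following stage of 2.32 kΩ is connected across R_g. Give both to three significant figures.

Unloaded: 25.4 V; loaded: 21.7 V

Open-circuit: V = 28.9 × 3290/(454 + 3290) = 25.4 V.
With the load, R_g becomes R_g‖R_L = 1361 Ω, so V = 28.9 × 1361/1815 = 21.7 V.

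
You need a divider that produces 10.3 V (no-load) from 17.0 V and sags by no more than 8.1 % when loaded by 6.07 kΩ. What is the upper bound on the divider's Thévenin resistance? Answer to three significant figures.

Loading drop = R_th/(R_th + R_L) ≤ 0.0810, so R_th ≤ R_L · ε/(1−ε) = 6.07 kΩ × 0.0810/0.9190 = 535 Ω.

R_th ≤ 535 Ω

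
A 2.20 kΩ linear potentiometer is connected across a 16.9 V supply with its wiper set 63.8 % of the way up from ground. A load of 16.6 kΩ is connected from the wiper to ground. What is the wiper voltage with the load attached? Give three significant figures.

V ≈ 10.5 V

The wiper splits the pot into (1−α)R = 796.4 Ω above and αR = 1404 Ω below.
Lower section ‖ load = 1294 Ω.
V_wiper = 16.9 × 1294/(796.4 + 1294) = 10.5 V.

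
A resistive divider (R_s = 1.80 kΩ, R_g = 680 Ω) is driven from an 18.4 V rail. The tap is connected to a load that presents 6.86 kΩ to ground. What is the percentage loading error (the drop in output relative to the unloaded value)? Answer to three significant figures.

The divider's output (Thévenin) resistance is R_s‖R_g = 493.5 Ω.
Fractional drop under load = R_th/(R_th + R_L) = 493.5 / (493.5 + 6860) = 0.06712.
So the output falls by 6.71 %.

6.71 %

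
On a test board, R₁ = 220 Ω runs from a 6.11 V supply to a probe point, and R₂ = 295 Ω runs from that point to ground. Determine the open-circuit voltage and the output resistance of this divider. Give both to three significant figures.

V_th = 3.50 V, R_th = 126 Ω

V_th is the open-circuit tap voltage: 6.11 × 295/(220 + 295) = 3.50 V.
With the supply zeroed, R₁ and R₂ appear in parallel from the tap: R_th = R₁‖R₂ = (220 × 295)/515.0 = 126 Ω.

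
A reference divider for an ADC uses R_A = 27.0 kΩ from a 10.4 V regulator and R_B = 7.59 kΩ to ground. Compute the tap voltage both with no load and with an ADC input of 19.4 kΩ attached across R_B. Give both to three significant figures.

Unloaded: 2.28 V; loaded: 1.75 V

Open-circuit: V = 10.4 × 7.59/(27.0 + 7.59) = 2.28 V.
With the load, R_B becomes R_B‖R_L = 5.456 kΩ, so V = 10.4 × 5.456/32.46 = 1.75 V.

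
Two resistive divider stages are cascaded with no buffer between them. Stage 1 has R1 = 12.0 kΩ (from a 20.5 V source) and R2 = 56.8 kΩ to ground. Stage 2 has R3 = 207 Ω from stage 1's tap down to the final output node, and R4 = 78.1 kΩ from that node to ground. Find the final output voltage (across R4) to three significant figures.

V_out ≈ 15.0 V

Stage 2 presents R3+R4 = 78310 Ω as a load on stage 1's tap.
Stage 1's lower leg becomes R2‖(R3+R4) = 32920 Ω, so V_mid = 20.5 × 32920/44920 = 15.02 V.
Stage 2 is itself unloaded: V_out = V_mid × R4/(R3+R4) = 15.02 × 78100/78310 = 15.0 V.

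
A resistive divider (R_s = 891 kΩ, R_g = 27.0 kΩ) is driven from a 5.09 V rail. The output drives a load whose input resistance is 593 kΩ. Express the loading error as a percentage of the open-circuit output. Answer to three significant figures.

4.23 %

The divider's output (Thévenin) resistance is R_s‖R_g = 26.21 kΩ.
Fractional drop under load = R_th/(R_th + R_L) = 26.21 / (26.21 + 593) = 0.04232.
So the output falls by 4.23 %.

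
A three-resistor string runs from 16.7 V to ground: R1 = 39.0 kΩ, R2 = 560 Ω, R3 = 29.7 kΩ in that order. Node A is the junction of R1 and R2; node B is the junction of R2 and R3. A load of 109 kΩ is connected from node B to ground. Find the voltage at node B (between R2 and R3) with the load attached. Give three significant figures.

V ≈ 6.20 V

At node B, R3 is in parallel with the load: R3‖R_L = 23340 Ω.
Below node A the resistance is R2 + (R3‖R_L) = 23900 Ω, so V_A = 16.7 × 23900/62900 = 6.346 V.
Then V_B = V_A × (R3‖R_L)/(R2 + R3‖R_L) = 6.346 × 23340/23900 = 6.20 V.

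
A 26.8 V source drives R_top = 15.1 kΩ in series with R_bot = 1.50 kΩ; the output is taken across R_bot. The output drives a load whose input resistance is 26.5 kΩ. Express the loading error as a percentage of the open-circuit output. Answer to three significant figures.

The divider's output (Thévenin) resistance is R_top‖R_bot = 1.364 kΩ.
Fractional drop under load = R_th/(R_th + R_L) = 1.364 / (1.364 + 26.5) = 0.04897.
So the output falls by 4.90 %.

4.90 %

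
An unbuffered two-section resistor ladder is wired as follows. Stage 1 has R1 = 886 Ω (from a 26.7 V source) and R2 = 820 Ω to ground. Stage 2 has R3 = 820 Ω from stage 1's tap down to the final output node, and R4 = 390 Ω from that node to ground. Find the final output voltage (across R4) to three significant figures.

V_out ≈ 3.06 V

Stage 2 presents R3+R4 = 1210 Ω as a load on stage 1's tap.
Stage 1's lower leg becomes R2‖(R3+R4) = 488.8 Ω, so V_mid = 26.7 × 488.8/1375 = 9.493 V.
Stage 2 is itself unloaded: V_out = V_mid × R4/(R3+R4) = 9.493 × 390/1210 = 3.06 V.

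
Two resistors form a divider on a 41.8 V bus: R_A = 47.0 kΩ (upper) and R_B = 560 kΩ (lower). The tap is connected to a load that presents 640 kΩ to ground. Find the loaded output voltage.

The load sits in parallel with R_B: R_B‖R_L = (560 × 640) / (560 + 640) = 298.7 kΩ.
V_out = 41.8 × 298.7 / (47.0 + 298.7) = 41.8 × 298.7/345.7 = 36.1 V.

V_out ≈ 36.1 V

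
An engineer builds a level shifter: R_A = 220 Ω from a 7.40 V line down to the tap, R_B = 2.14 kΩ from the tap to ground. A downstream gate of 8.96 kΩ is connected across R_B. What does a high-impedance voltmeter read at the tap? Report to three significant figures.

The load sits in parallel with R_B: R_B‖R_L = (2140 × 8960) / (2140 + 8960) = 1727 Ω.
V_out = 7.40 × 1727 / (220 + 1727) = 7.40 × 1727/1947 = 6.56 V.
(Unloaded it would have been 6.71 V.)

V_out ≈ 6.56 V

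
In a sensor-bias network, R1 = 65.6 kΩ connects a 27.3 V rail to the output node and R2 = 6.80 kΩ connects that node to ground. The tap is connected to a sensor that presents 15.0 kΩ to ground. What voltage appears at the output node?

The load sits in parallel with R2: R2‖R_L = (6.80 × 15.0) / (6.80 + 15.0) = 4.679 kΩ.
V_out = 27.3 × 4.679 / (65.6 + 4.679) = 27.3 × 4.679/70.28 = 1.82 V.

V_out ≈ 1.82 V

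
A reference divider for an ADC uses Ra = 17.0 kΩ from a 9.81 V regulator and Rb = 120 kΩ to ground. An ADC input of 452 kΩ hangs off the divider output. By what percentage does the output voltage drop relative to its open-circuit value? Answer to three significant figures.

3.19 %

The divider's output (Thévenin) resistance is Ra‖Rb = 14.89 kΩ.
Fractional drop under load = R_th/(R_th + R_L) = 14.89 / (14.89 + 452) = 0.03189.
So the output falls by 3.19 %.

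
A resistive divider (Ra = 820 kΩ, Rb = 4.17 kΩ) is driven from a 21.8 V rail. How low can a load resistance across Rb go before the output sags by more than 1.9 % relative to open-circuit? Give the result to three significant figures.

Output resistance R_th = Ra‖Rb = (820 × 4.17)/824.2 = 4.149 kΩ.
The fractional drop is R_th/(R_th + R_L); requiring this ≤ 0.0190 gives R_L ≥ R_th(1/0.0190 − 1) = 4.149 × 51.63 = 214 kΩ.

R_L(min) ≈ 214 kΩ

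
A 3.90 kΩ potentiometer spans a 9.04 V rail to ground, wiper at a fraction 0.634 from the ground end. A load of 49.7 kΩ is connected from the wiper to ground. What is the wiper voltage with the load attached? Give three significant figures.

The wiper splits the pot into (1−α)R = 1.427 kΩ above and αR = 2.473 kΩ below.
Lower section ‖ load = 2.355 kΩ.
V_wiper = 9.04 × 2.355/(1.427 + 2.355) = 5.63 V.

V ≈ 5.63 V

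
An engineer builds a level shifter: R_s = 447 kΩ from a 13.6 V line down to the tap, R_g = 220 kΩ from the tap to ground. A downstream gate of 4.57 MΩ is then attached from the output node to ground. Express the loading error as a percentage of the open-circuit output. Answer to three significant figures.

3.13 %

The divider's output (Thévenin) resistance is R_s‖R_g = 147.4 kΩ.
Fractional drop under load = R_th/(R_th + R_L) = 147.4 / (147.4 + 4570) = 0.03125.
So the output falls by 3.13 %.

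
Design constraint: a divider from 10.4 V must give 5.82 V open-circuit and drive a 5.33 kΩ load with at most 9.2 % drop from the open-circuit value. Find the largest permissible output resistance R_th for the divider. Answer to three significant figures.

Loading drop = R_th/(R_th + R_L) ≤ 0.0920, so R_th ≤ R_L · ε/(1−ε) = 5.33 kΩ × 0.0920/0.9080 = 540 Ω.
(Any R1, R2 with R2/(R1+R2) = 0.560 and R1‖R2 ≤ 540 Ω will meet the spec.)

R_th ≤ 540 Ω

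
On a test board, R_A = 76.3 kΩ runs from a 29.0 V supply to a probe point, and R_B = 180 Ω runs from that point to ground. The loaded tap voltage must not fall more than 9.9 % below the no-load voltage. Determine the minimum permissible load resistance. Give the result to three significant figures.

R_L(min) ≈ 1.63 kΩ

Output resistance R_th = R_A‖R_B = (76300 × 180)/76480 = 179.6 Ω.
The fractional drop is R_th/(R_th + R_L); requiring this ≤ 0.0990 gives R_L ≥ R_th(1/0.0990 − 1) = 179.6 × 9.101 = 1.63 kΩ.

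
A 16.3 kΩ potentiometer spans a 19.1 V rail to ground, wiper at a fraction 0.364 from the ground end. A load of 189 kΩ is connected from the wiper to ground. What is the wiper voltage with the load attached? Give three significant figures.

V ≈ 6.82 V

The wiper splits the pot into (1−α)R = 10.37 kΩ above and αR = 5.933 kΩ below.
Lower section ‖ load = 5.753 kΩ.
V_wiper = 19.1 × 5.753/(10.37 + 5.753) = 6.82 V.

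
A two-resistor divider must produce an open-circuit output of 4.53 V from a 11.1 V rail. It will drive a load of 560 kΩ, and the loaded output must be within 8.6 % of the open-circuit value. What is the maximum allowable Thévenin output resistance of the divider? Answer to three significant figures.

R_th ≤ 52.7 kΩ

Loading drop = R_th/(R_th + R_L) ≤ 0.0860, so R_th ≤ R_L · ε/(1−ε) = 560 kΩ × 0.0860/0.9140 = 52.7 kΩ.
(Any R1, R2 with R2/(R1+R2) = 0.408 and R1‖R2 ≤ 52.7 kΩ will meet the spec.)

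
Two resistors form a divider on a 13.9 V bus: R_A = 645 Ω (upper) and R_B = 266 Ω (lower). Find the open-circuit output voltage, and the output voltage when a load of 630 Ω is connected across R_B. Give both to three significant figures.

Open-circuit: V = 13.9 × 266/(645 + 266) = 4.06 V.
With the load, R_B becomes R_B‖R_L = 187.0 Ω, so V = 13.9 × 187.0/832.0 = 3.12 V.

Unloaded: 4.06 V; loaded: 3.12 V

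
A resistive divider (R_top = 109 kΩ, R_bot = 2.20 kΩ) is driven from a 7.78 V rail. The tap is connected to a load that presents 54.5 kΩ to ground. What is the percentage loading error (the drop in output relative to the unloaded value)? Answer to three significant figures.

3.81 %

The divider's output (Thévenin) resistance is R_top‖R_bot = 2.156 kΩ.
Fractional drop under load = R_th/(R_th + R_L) = 2.156 / (2.156 + 54.5) = 0.03806.
So the output falls by 3.81 %.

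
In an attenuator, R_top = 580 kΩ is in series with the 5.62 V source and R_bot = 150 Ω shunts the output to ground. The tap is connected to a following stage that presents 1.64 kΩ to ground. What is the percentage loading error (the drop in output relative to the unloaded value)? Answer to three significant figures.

Unloaded V = 5.62 × 150/580200 = 0.0014531 V.
Loaded: R_bot‖R_L = 137.4 Ω, giving V = 5.62 × 137.4/580100 = 0.0013313 V.
Drop = (0.0014531 − 0.0013313) / 0.0014531 = 8.38 %.

8.38 %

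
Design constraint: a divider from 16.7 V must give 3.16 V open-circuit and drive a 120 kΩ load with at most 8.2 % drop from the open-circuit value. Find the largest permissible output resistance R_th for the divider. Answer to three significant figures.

Loading drop = R_th/(R_th + R_L) ≤ 0.0820, so R_th ≤ R_L · ε/(1−ε) = 120 kΩ × 0.0820/0.9180 = 10.7 kΩ.
(Any R1, R2 with R2/(R1+R2) = 0.189 and R1‖R2 ≤ 10.7 kΩ will meet the spec.)

R_th ≤ 10.7 kΩ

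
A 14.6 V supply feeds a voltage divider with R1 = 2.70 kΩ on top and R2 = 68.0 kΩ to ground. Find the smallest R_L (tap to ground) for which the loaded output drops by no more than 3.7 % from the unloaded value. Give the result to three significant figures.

R_L(min) ≈ 67.6 kΩ

Output resistance R_th = R1‖R2 = (2.70 × 68.0)/70.70 = 2.597 kΩ.
The fractional drop is R_th/(R_th + R_L); requiring this ≤ 0.0370 gives R_L ≥ R_th(1/0.0370 − 1) = 2.597 × 26.03 = 67.6 kΩ.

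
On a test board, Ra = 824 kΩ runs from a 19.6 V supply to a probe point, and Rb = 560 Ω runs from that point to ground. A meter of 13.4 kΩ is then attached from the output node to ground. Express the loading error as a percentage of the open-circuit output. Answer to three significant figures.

4.01 %

The divider's output (Thévenin) resistance is Ra‖Rb = 559.6 Ω.
Fractional drop under load = R_th/(R_th + R_L) = 559.6 / (559.6 + 13400) = 0.04009.
So the output falls by 4.01 %.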